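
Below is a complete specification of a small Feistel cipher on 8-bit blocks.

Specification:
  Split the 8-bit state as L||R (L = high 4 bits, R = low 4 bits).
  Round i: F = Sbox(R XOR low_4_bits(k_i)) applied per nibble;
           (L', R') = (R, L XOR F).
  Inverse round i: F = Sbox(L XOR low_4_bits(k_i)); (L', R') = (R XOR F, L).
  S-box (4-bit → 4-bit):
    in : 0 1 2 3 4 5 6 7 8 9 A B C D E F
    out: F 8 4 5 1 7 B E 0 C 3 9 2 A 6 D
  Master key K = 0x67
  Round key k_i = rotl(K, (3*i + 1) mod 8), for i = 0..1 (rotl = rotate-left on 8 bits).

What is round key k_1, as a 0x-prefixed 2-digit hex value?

K = 0x67
k_0 = rotl(K, (3*0+1) mod 8) = rotl(K, 1) = 0xCE
k_1 = rotl(K, (3*1+1) mod 8) = rotl(K, 4) = 0x76

0x76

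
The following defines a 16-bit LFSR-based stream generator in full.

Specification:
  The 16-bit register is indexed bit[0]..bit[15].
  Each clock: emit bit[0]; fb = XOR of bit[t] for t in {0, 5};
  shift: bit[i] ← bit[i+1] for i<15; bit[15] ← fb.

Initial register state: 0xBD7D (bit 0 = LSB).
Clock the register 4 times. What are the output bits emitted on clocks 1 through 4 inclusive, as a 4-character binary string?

reg_0 = 0xBD7D
clock 1: out=1, reg = 0x5EBE
clock 2: out=0, reg = 0xAF5F
clock 3: out=1, reg = 0xD7AF
clock 4: out=1, reg = 0x6BD7

1011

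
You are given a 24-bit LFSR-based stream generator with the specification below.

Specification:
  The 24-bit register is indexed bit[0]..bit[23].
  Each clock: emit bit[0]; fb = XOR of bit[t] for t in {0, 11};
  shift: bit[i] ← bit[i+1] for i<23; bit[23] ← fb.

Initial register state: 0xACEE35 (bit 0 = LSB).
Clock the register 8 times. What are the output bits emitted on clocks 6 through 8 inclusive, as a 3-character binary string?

reg_0 = 0xACEE35
clock 1: out=1, reg = 0x56771A
clock 2: out=0, reg = 0x2B3B8D
clock 3: out=1, reg = 0x159DC6
clock 4: out=0, reg = 0x8ACEE3
clock 5: out=1, reg = 0x456771
clock 6: out=1, reg = 0xA2B3B8
clock 7: out=0, reg = 0x5159DC
clock 8: out=0, reg = 0xA8ACEE

100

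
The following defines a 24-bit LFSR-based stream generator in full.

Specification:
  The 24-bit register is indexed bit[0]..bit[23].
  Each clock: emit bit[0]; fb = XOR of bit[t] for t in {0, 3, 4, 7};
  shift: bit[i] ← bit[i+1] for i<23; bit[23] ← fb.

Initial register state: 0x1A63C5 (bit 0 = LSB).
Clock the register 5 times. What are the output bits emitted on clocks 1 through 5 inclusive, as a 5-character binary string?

10100

reg_0 = 0x1A63C5
clock 1: out=1, reg = 0x0D31E2
clock 2: out=0, reg = 0x8698F1
clock 3: out=1, reg = 0xC34C78
clock 4: out=0, reg = 0x61A63C
clock 5: out=0, reg = 0x30D31E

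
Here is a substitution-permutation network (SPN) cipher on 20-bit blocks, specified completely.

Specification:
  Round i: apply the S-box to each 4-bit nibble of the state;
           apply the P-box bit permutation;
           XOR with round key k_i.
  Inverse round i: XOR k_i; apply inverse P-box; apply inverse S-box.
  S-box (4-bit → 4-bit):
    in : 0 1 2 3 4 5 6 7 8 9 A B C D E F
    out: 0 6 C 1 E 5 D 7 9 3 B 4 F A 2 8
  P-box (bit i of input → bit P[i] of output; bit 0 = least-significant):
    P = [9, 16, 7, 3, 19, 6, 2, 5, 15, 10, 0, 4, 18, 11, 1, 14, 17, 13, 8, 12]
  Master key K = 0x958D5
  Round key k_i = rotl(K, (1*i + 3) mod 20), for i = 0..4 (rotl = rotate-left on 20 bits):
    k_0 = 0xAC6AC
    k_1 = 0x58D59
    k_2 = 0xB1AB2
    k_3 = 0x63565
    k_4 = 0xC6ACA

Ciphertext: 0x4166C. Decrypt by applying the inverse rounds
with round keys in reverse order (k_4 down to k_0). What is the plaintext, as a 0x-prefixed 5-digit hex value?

0x6F4CC

s_0 = ciphertext = 0x4166C
s_1 = InvRound(s_0, k_4) = 0xD4E6B
s_2 = InvRound(s_1, k_3) = 0xC405A
s_3 = InvRound(s_2, k_2) = 0x8A0DC
s_4 = InvRound(s_3, k_1) = 0x19151
s_5 = InvRound(s_4, k_0) = 0x6F4CC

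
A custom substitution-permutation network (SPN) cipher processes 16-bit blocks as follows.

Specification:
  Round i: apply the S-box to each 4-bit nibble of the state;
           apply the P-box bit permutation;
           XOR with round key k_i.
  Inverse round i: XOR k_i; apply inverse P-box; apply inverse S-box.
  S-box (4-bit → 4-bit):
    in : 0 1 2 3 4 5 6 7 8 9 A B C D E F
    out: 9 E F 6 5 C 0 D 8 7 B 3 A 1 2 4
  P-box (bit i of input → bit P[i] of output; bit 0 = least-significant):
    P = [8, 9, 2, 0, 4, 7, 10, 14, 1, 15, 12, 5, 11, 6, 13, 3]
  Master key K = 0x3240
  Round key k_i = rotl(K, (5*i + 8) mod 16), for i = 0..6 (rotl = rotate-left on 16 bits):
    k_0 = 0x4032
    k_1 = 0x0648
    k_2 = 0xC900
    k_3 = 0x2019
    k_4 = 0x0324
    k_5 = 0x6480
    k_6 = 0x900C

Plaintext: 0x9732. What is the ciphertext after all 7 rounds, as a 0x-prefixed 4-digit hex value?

s_0 = plaintext = 0x9732
s_1 = Round(s_0, k_0) = 0x7FD5
s_2 = Round(s_1, k_1) = 0x3E55
s_3 = Round(s_2, k_2) = 0x2D45
s_4 = Round(s_3, k_3) = 0x0C46
s_5 = Round(s_4, k_4) = 0x8F1C
s_6 = Round(s_5, k_5) = 0x3209
s_7 = Round(s_6, k_6) = 0x637A

0x637A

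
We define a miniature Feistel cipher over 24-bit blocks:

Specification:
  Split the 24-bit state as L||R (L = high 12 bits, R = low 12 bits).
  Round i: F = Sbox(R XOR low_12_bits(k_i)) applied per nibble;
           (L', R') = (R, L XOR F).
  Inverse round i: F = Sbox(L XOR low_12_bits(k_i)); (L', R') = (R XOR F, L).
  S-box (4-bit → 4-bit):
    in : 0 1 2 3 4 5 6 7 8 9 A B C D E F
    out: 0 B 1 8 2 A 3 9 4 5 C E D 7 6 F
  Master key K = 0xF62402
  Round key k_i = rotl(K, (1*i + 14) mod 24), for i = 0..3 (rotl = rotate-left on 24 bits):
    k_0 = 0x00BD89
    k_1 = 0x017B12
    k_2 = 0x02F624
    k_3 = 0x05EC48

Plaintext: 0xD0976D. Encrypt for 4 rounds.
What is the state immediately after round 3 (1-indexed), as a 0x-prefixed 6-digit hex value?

0xBF8616

s_0 = plaintext = 0xD0976D
s_1 = Round(s_0, k_0) = 0x76D16B
s_2 = Round(s_1, k_1) = 0x16BBF8
s_3 = Round(s_2, k_2) = 0xBF8616
s_4 = Round(s_3, k_3) = 0x61675E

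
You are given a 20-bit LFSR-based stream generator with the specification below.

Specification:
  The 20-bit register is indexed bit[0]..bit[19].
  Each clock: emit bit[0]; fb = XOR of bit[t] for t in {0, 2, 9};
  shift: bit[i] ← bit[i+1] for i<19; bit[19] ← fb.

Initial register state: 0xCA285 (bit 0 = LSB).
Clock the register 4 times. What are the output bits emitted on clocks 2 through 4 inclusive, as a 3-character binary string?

010

reg_0 = 0xCA285
clock 1: out=1, reg = 0xE5142
clock 2: out=0, reg = 0x728A1
clock 3: out=1, reg = 0xB9450
clock 4: out=0, reg = 0x5CA28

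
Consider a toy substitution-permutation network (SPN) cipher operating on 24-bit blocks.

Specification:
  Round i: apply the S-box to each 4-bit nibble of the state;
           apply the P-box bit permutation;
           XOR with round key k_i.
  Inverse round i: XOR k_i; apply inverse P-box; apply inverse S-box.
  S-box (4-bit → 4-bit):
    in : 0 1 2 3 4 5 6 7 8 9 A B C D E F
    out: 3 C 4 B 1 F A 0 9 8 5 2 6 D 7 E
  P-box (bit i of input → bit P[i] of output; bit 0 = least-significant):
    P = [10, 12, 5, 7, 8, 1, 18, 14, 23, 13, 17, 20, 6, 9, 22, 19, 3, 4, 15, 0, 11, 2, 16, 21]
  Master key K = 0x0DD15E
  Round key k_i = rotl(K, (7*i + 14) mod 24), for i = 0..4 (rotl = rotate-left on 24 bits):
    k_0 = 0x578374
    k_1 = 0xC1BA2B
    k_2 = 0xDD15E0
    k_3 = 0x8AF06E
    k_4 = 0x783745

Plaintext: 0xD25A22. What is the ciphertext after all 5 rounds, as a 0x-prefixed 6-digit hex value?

s_0 = plaintext = 0xD25A22
s_1 = Round(s_0, k_0) = 0xB80914
s_2 = Round(s_1, k_1) = 0xD5FC66
s_3 = Round(s_2, k_2) = 0xB6EF7B
s_4 = Round(s_3, k_3) = 0xD8C23B
s_5 = Round(s_4, k_4) = 0x1B6C4E

0x1B6C4E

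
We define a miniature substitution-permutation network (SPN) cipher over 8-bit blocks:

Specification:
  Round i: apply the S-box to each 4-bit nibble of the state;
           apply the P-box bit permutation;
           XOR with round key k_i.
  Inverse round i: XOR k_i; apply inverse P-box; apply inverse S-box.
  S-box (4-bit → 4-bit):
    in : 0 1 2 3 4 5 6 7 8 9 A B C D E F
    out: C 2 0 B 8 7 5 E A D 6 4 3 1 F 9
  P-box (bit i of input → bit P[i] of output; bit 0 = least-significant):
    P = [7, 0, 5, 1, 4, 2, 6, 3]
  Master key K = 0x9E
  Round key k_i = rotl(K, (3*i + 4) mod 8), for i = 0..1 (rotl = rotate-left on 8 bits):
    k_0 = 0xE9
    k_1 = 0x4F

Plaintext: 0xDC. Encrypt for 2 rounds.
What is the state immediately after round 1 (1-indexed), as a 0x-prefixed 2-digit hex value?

0x78

s_0 = plaintext = 0xDC
s_1 = Round(s_0, k_0) = 0x78
s_2 = Round(s_1, k_1) = 0x00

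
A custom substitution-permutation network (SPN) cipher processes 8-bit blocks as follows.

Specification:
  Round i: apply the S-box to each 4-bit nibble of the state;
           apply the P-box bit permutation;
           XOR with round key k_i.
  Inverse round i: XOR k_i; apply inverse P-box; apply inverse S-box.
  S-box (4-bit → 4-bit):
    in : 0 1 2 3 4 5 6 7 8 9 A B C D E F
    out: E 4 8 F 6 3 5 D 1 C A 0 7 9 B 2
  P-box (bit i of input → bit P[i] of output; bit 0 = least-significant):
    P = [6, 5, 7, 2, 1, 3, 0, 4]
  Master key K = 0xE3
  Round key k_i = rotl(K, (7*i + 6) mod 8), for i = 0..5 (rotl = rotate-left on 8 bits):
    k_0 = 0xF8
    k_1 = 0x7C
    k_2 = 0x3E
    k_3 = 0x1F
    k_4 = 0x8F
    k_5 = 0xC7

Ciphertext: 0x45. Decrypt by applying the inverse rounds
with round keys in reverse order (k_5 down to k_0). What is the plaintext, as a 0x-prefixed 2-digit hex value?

0x74

s_0 = ciphertext = 0x45
s_1 = InvRound(s_0, k_5) = 0x81
s_2 = InvRound(s_1, k_4) = 0x52
s_3 = InvRound(s_2, k_3) = 0x4D
s_4 = InvRound(s_3, k_2) = 0x75
s_5 = InvRound(s_4, k_1) = 0x4B
s_6 = InvRound(s_5, k_0) = 0x74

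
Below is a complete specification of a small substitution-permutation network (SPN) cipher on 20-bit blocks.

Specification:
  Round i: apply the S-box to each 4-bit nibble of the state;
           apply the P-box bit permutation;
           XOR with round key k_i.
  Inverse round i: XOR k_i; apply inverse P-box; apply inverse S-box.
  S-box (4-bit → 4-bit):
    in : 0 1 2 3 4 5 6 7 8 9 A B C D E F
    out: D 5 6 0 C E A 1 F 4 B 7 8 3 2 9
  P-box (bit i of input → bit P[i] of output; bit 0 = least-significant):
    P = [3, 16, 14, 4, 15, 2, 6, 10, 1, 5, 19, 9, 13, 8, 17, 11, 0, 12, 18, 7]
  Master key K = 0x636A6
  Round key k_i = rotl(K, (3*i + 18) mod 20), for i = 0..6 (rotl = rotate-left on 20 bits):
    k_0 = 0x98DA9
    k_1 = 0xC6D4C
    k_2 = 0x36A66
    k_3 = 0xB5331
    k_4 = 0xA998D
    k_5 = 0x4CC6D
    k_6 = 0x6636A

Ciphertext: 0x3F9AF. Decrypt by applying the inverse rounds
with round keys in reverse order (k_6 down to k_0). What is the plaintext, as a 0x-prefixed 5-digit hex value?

s_0 = ciphertext = 0x3F9AF
s_1 = InvRound(s_0, k_6) = 0x8CCBE
s_2 = InvRound(s_1, k_5) = 0x0319C
s_3 = InvRound(s_2, k_4) = 0x7097C
s_4 = InvRound(s_3, k_3) = 0xBC421
s_5 = InvRound(s_4, k_2) = 0x7F083
s_6 = InvRound(s_5, k_1) = 0xA518D
s_7 = InvRound(s_6, k_0) = 0xE4EA2

0xE4EA2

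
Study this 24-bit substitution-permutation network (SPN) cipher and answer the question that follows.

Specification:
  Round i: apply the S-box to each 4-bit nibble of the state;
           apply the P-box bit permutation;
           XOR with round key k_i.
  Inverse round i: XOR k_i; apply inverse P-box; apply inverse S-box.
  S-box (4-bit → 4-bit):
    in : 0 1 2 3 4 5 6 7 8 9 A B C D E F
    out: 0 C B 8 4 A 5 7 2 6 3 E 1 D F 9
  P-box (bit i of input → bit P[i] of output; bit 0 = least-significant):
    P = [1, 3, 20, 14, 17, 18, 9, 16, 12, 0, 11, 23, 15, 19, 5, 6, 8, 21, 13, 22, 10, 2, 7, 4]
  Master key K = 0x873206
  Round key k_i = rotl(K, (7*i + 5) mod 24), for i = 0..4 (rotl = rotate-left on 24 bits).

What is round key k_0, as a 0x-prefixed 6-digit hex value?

0xE640D0

K = 0x873206
k_0 = rotl(K, (7*0+5) mod 24) = rotl(K, 5) = 0xE640D0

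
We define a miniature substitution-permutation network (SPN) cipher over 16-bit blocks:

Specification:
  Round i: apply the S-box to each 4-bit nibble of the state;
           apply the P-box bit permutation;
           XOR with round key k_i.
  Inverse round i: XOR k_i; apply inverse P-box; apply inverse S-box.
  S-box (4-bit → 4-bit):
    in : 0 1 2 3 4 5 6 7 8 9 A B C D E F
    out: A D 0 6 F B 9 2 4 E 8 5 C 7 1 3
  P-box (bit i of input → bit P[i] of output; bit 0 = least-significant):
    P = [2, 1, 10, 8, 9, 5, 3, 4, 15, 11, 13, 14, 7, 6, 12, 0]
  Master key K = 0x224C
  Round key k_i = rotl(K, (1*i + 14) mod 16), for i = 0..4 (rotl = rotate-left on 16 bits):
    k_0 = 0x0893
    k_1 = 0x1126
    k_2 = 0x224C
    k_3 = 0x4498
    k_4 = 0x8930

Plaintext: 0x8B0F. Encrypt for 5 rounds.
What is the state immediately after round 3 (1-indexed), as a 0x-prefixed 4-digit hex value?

s_0 = plaintext = 0x8B0F
s_1 = Round(s_0, k_0) = 0xB8A5
s_2 = Round(s_1, k_1) = 0x20B0
s_3 = Round(s_2, k_2) = 0x6946
s_4 = Round(s_3, k_3) = 0x2F25
s_5 = Round(s_4, k_4) = 0x0036

0x6946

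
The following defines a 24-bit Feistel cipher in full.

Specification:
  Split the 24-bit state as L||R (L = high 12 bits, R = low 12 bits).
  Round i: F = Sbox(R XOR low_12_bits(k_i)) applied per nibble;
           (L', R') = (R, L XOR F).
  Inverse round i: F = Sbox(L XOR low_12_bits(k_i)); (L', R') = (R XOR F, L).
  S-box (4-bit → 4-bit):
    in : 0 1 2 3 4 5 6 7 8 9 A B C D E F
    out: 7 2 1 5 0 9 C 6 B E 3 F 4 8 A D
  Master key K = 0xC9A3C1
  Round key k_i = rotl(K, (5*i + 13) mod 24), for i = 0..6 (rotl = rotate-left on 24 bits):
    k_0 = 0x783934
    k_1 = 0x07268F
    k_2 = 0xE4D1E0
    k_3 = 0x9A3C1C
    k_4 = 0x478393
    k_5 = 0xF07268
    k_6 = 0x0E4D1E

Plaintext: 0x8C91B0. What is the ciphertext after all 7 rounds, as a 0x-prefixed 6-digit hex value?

0x8A6A5E

s_0 = plaintext = 0x8C91B0
s_1 = Round(s_0, k_0) = 0x1B0379
s_2 = Round(s_1, k_1) = 0x37986C
s_3 = Round(s_2, k_2) = 0x86CDCD
s_4 = Round(s_3, k_3) = 0xDCDAEE
s_5 = Round(s_4, k_4) = 0xAEE3A5
s_6 = Round(s_5, k_5) = 0x3A58A6
s_7 = Round(s_6, k_6) = 0x8A6A5E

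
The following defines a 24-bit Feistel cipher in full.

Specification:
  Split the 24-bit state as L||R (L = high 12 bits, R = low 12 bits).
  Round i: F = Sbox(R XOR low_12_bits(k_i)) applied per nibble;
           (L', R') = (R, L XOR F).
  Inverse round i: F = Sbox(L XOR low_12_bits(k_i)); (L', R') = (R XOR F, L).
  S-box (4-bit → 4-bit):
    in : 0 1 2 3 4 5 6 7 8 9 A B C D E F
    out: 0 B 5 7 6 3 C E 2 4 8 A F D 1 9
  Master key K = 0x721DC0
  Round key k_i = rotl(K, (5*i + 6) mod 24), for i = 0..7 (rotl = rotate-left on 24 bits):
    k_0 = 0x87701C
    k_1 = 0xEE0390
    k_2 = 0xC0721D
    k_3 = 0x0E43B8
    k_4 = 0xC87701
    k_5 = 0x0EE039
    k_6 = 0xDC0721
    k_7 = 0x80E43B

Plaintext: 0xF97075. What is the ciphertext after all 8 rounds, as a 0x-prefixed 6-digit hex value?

0x5FFCA8

s_0 = plaintext = 0xF97075
s_1 = Round(s_0, k_0) = 0x075F53
s_2 = Round(s_1, k_1) = 0xF53F82
s_3 = Round(s_2, k_2) = 0xF8221A
s_4 = Round(s_3, k_3) = 0x21A407
s_5 = Round(s_4, k_4) = 0x407516
s_6 = Round(s_5, k_5) = 0x51675E
s_7 = Round(s_6, k_6) = 0x75E5FF
s_8 = Round(s_7, k_7) = 0x5FFCA8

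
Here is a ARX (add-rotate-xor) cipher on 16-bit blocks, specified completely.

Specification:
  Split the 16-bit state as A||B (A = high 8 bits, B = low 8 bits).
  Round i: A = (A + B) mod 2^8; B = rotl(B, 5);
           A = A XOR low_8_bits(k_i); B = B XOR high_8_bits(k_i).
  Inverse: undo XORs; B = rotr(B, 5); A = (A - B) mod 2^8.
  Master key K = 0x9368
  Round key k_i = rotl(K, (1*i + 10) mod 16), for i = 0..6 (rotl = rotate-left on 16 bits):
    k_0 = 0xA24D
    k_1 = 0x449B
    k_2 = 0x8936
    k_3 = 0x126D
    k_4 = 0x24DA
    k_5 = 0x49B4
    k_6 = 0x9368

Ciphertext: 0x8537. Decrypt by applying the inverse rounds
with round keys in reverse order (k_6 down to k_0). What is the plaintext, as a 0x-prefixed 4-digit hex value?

0xF495

s_0 = ciphertext = 0x8537
s_1 = InvRound(s_0, k_6) = 0xC825
s_2 = InvRound(s_1, k_5) = 0x1963
s_3 = InvRound(s_2, k_4) = 0x893A
s_4 = InvRound(s_3, k_3) = 0xA341
s_5 = InvRound(s_4, k_2) = 0x4F46
s_6 = InvRound(s_5, k_1) = 0xC410
s_7 = InvRound(s_6, k_0) = 0xF495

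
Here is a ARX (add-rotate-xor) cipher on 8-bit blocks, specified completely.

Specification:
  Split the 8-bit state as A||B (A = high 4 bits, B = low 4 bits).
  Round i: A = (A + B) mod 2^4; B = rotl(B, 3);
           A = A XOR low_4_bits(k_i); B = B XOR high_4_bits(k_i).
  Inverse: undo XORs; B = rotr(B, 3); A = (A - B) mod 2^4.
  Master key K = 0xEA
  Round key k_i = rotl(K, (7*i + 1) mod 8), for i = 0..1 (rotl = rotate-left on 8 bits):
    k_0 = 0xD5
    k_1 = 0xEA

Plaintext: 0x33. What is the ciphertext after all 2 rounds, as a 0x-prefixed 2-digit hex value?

s_0 = plaintext = 0x33
s_1 = Round(s_0, k_0) = 0x34
s_2 = Round(s_1, k_1) = 0xDC

0xDC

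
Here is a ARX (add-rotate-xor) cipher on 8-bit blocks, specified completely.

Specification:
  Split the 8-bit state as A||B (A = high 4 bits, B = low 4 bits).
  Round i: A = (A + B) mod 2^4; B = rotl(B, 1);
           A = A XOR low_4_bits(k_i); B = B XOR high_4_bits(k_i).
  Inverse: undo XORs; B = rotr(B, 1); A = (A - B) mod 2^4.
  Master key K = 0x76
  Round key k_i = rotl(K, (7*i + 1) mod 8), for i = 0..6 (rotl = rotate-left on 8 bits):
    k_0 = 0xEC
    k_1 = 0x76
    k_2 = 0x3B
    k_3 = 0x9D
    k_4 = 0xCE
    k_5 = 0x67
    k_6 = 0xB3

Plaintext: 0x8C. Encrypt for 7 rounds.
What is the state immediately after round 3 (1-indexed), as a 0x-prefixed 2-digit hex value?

s_0 = plaintext = 0x8C
s_1 = Round(s_0, k_0) = 0x87
s_2 = Round(s_1, k_1) = 0x99
s_3 = Round(s_2, k_2) = 0x90
s_4 = Round(s_3, k_3) = 0x49
s_5 = Round(s_4, k_4) = 0x3F
s_6 = Round(s_5, k_5) = 0x59
s_7 = Round(s_6, k_6) = 0xD8

0x90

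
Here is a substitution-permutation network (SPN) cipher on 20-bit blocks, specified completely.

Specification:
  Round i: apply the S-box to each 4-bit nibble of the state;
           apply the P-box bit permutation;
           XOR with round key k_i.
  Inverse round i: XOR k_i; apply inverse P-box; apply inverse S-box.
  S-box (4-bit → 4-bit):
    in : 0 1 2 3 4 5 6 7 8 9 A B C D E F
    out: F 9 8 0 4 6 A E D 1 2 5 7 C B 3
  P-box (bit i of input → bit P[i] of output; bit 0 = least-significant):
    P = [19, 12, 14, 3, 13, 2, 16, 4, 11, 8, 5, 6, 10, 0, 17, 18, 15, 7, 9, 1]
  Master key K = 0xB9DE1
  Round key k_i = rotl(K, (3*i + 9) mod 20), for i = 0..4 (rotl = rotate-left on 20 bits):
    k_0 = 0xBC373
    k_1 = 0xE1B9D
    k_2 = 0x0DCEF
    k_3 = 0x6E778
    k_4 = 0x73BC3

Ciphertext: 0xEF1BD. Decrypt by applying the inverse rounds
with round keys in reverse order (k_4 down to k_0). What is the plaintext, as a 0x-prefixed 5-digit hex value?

0x39C1E

s_0 = ciphertext = 0xEF1BD
s_1 = InvRound(s_0, k_4) = 0x83878
s_2 = InvRound(s_1, k_3) = 0xB8F3C
s_3 = InvRound(s_2, k_2) = 0x756DC
s_4 = InvRound(s_3, k_1) = 0x3FE4B
s_5 = InvRound(s_4, k_0) = 0x39C1E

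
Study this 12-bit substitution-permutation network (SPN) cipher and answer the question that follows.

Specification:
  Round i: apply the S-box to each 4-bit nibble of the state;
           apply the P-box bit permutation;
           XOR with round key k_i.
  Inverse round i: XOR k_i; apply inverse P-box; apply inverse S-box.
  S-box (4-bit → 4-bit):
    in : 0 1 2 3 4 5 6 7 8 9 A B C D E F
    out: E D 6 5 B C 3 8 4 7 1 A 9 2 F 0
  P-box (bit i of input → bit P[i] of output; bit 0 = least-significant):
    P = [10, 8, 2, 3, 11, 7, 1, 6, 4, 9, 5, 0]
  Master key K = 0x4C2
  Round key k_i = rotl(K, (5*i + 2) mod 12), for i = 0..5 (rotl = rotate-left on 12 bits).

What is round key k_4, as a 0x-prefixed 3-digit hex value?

K = 0x4C2
k_0 = rotl(K, (5*0+2) mod 12) = rotl(K, 2) = 0x309
k_1 = rotl(K, (5*1+2) mod 12) = rotl(K, 7) = 0x126
k_2 = rotl(K, (5*2+2) mod 12) = rotl(K, 0) = 0x4C2
k_3 = rotl(K, (5*3+2) mod 12) = rotl(K, 5) = 0x849
k_4 = rotl(K, (5*4+2) mod 12) = rotl(K, 10) = 0x930

0x930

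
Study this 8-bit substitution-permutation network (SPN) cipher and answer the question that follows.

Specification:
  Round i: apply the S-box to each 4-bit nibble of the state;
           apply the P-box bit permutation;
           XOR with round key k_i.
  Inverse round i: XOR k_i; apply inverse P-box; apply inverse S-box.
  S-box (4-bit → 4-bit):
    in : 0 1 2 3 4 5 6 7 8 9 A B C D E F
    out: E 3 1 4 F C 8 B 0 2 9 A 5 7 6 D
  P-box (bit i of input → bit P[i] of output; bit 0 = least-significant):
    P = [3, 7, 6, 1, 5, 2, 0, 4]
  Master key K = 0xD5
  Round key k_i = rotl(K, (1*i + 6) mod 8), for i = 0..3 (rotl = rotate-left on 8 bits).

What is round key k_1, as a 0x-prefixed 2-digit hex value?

K = 0xD5
k_0 = rotl(K, (1*0+6) mod 8) = rotl(K, 6) = 0x75
k_1 = rotl(K, (1*1+6) mod 8) = rotl(K, 7) = 0xEA

0xEA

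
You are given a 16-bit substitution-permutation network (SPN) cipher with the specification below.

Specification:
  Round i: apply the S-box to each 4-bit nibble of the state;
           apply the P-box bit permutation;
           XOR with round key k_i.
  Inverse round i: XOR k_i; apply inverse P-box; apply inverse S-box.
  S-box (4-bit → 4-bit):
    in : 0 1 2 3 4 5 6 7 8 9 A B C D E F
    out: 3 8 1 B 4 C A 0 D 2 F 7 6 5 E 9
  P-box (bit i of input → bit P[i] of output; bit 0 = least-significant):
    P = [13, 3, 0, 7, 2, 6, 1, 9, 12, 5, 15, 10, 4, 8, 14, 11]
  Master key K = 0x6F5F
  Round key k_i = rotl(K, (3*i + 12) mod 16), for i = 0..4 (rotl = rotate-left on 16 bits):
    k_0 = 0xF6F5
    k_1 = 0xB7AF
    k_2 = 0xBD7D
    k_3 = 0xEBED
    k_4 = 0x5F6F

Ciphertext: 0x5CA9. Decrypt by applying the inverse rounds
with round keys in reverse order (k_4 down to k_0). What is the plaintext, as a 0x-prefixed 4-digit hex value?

0xC249

s_0 = ciphertext = 0x5CA9
s_1 = InvRound(s_0, k_4) = 0x97A1
s_2 = InvRound(s_1, k_3) = 0x5F00
s_3 = InvRound(s_2, k_2) = 0xDC3B
s_4 = InvRound(s_3, k_1) = 0xA7FF
s_5 = InvRound(s_4, k_0) = 0xC249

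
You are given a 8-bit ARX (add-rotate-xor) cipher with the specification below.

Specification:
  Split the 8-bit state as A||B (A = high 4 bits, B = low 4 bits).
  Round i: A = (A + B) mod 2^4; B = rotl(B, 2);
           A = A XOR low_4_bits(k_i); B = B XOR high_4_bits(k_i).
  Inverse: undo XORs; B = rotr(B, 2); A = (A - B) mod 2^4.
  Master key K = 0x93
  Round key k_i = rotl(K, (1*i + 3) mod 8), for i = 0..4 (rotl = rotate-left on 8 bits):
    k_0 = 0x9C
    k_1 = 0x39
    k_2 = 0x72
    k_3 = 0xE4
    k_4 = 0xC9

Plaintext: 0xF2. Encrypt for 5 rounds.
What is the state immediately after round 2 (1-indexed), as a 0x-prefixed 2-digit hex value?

s_0 = plaintext = 0xF2
s_1 = Round(s_0, k_0) = 0xD1
s_2 = Round(s_1, k_1) = 0x77
s_3 = Round(s_2, k_2) = 0xCA
s_4 = Round(s_3, k_3) = 0x24
s_5 = Round(s_4, k_4) = 0xFD

0x77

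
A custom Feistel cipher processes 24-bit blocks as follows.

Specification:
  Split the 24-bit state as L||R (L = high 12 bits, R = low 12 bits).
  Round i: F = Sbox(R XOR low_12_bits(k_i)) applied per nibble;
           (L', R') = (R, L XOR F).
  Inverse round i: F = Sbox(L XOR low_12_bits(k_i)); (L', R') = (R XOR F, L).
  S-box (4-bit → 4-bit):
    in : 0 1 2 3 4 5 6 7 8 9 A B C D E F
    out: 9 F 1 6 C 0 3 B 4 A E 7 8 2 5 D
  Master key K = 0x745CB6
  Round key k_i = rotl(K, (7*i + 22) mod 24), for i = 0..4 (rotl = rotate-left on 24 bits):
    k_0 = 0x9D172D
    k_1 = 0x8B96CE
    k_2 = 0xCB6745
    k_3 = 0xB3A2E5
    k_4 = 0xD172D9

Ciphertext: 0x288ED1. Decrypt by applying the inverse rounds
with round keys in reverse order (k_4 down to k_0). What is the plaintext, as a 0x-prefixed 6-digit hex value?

0x9CBD3A

s_0 = ciphertext = 0x288ED1
s_1 = InvRound(s_0, k_4) = 0x7DE288
s_2 = InvRound(s_1, k_3) = 0x2EF7DE
s_3 = InvRound(s_2, k_2) = 0x7302EF
s_4 = InvRound(s_3, k_1) = 0xD3A730
s_5 = InvRound(s_4, k_0) = 0x9CBD3A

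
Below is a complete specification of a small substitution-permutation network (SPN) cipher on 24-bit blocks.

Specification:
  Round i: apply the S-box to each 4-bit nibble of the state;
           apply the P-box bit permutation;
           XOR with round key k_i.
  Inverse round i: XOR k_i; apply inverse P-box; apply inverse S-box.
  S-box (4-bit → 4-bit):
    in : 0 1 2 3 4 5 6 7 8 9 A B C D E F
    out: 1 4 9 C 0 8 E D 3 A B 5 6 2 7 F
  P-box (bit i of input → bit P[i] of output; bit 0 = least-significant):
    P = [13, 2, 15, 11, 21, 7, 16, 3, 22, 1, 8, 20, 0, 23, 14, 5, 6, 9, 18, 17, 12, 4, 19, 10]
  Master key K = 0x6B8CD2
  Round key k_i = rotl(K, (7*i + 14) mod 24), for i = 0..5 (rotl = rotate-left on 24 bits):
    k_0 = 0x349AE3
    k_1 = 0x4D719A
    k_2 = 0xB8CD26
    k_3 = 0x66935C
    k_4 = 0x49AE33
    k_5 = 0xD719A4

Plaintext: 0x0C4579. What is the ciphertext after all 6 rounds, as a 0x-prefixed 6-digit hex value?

s_0 = plaintext = 0x0C4579
s_1 = Round(s_0, k_0) = 0x0180EF
s_2 = Round(s_1, k_1) = 0xA8C91F
s_3 = Round(s_2, k_2) = 0x293370
s_4 = Round(s_3, k_3) = 0x55E474
s_5 = Round(s_4, k_4) = 0xEAEA3A
s_6 = Round(s_5, k_5) = 0x0C63FB

0x0C63FB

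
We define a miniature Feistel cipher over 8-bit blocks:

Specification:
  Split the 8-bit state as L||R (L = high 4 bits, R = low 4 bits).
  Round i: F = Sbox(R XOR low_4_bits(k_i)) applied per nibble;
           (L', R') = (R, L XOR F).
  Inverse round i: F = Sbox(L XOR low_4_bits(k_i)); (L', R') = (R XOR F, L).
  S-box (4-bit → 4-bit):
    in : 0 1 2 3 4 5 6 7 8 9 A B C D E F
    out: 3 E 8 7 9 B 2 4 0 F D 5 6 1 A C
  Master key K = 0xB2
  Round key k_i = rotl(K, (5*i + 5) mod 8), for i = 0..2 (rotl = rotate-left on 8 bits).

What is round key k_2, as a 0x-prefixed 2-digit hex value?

K = 0xB2
k_0 = rotl(K, (5*0+5) mod 8) = rotl(K, 5) = 0x56
k_1 = rotl(K, (5*1+5) mod 8) = rotl(K, 2) = 0xCA
k_2 = rotl(K, (5*2+5) mod 8) = rotl(K, 7) = 0x59

0x59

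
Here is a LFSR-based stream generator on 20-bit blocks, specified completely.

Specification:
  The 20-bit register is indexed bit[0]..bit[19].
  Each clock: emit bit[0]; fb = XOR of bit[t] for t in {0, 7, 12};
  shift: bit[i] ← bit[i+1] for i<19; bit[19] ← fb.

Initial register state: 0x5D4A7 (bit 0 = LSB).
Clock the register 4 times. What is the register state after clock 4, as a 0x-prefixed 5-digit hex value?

0x35D4A

reg_0 = 0x5D4A7
clock 1: out=1, reg = 0xAEA53
clock 2: out=1, reg = 0xD7529
clock 3: out=1, reg = 0x6BA94
clock 4: out=0, reg = 0x35D4A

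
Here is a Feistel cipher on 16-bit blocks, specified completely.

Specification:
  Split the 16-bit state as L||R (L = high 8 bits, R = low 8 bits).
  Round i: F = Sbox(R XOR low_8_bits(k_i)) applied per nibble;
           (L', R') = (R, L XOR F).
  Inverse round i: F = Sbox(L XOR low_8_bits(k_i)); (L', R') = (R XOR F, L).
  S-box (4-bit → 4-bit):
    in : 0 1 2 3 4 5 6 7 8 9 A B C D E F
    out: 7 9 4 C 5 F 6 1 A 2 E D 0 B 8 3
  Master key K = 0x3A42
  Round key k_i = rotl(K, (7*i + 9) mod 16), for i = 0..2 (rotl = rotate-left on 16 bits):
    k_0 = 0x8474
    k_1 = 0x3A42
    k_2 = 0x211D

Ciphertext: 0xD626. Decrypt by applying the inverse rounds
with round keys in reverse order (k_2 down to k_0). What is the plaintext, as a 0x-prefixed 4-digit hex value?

s_0 = ciphertext = 0xD626
s_1 = InvRound(s_0, k_2) = 0x2BD6
s_2 = InvRound(s_1, k_1) = 0xB42B
s_3 = InvRound(s_2, k_0) = 0x2CB4

0x2CB4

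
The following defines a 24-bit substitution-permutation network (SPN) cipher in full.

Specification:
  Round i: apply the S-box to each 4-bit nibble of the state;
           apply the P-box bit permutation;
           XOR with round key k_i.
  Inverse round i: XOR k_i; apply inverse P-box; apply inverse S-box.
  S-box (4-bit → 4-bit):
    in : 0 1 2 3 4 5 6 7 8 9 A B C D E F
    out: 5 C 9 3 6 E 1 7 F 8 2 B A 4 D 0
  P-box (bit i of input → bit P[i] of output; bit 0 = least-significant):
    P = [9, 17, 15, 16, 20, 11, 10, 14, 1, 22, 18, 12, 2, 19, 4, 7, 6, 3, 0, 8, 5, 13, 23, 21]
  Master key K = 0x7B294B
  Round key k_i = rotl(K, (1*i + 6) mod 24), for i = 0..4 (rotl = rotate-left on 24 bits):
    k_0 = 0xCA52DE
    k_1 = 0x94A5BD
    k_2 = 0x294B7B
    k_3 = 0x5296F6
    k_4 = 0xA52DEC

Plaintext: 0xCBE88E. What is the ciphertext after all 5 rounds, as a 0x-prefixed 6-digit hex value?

s_0 = plaintext = 0xCBE88E
s_1 = Round(s_0, k_0) = 0xBFAD00
s_2 = Round(s_1, k_1) = 0xA8039D
s_3 = Round(s_2, k_2) = 0x69AA24
s_4 = Round(s_3, k_3) = 0x0857D6
s_5 = Round(s_4, k_4) = 0x692A17

0x692A17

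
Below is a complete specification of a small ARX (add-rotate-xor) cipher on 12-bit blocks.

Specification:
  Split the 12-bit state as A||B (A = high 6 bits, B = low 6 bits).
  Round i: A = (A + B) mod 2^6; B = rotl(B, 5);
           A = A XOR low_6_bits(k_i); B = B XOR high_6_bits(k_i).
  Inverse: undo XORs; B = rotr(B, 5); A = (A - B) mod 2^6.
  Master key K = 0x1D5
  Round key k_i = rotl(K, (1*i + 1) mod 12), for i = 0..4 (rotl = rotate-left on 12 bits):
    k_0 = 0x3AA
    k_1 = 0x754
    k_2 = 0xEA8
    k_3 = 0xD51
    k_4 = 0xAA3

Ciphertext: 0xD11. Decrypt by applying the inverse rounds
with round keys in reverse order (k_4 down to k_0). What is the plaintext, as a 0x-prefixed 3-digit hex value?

0x4DE

s_0 = ciphertext = 0xD11
s_1 = InvRound(s_0, k_4) = 0x837
s_2 = InvRound(s_1, k_3) = 0xB44
s_3 = InvRound(s_2, k_2) = 0x23D
s_4 = InvRound(s_3, k_1) = 0x6C1
s_5 = InvRound(s_4, k_0) = 0x4DE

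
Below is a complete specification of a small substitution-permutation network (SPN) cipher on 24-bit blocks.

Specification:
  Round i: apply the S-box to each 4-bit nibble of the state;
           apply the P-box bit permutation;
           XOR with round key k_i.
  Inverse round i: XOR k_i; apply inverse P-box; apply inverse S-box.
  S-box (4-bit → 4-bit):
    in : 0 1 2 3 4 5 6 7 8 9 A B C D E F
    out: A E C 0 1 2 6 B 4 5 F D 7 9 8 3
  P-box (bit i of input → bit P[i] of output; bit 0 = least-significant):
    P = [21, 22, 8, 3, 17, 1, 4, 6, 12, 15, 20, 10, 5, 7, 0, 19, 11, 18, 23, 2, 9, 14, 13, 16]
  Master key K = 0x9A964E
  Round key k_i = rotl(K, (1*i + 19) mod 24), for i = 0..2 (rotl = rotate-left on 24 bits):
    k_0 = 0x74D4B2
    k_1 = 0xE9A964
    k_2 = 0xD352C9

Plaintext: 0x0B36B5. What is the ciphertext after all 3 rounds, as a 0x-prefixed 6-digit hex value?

0x807D13

s_0 = plaintext = 0x0B36B5
s_1 = Round(s_0, k_0) = 0xA71CE6
s_2 = Round(s_1, k_1) = 0xB452A1
s_3 = Round(s_2, k_2) = 0x807D13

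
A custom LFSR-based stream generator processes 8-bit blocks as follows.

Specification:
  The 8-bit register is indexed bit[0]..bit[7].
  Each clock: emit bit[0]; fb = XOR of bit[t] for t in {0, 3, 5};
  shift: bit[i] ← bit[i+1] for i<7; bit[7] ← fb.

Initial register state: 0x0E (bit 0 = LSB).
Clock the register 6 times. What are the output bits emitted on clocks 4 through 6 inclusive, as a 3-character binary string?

reg_0 = 0x0E
clock 1: out=0, reg = 0x87
clock 2: out=1, reg = 0xC3
clock 3: out=1, reg = 0xE1
clock 4: out=1, reg = 0x70
clock 5: out=0, reg = 0xB8
clock 6: out=0, reg = 0x5C

100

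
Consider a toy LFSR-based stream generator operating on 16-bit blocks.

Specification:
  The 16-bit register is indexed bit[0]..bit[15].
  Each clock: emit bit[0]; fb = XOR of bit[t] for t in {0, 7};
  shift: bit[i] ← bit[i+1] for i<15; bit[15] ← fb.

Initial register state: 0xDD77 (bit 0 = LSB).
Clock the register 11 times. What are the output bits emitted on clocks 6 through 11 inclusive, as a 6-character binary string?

reg_0 = 0xDD77
clock 1: out=1, reg = 0xEEBB
clock 2: out=1, reg = 0x775D
clock 3: out=1, reg = 0xBBAE
clock 4: out=0, reg = 0xDDD7
clock 5: out=1, reg = 0x6EEB
clock 6: out=1, reg = 0x3775
clock 7: out=1, reg = 0x9BBA
clock 8: out=0, reg = 0xCDDD
clock 9: out=1, reg = 0x66EE
clock 10: out=0, reg = 0xB377
clock 11: out=1, reg = 0xD9BB

110101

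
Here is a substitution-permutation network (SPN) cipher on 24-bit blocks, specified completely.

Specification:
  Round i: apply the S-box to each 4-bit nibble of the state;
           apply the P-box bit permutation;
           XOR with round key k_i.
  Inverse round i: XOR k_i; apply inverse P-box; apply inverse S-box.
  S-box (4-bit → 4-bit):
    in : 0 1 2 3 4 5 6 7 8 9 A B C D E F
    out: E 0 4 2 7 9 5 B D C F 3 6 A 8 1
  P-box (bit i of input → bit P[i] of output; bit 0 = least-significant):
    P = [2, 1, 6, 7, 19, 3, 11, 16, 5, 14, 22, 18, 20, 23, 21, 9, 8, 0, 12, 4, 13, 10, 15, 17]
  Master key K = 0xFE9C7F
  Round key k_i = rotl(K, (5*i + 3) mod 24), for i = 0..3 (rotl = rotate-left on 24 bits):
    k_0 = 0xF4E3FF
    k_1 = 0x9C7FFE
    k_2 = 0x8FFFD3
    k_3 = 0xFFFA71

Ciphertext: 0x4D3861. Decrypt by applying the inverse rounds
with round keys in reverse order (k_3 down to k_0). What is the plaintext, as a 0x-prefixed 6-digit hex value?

s_0 = ciphertext = 0x4D3861
s_1 = InvRound(s_0, k_3) = 0x9EA311
s_2 = InvRound(s_1, k_2) = 0x32F390
s_3 = InvRound(s_2, k_1) = 0x01C544
s_4 = InvRound(s_3, k_0) = 0xBDA8DD

0xBDA8DD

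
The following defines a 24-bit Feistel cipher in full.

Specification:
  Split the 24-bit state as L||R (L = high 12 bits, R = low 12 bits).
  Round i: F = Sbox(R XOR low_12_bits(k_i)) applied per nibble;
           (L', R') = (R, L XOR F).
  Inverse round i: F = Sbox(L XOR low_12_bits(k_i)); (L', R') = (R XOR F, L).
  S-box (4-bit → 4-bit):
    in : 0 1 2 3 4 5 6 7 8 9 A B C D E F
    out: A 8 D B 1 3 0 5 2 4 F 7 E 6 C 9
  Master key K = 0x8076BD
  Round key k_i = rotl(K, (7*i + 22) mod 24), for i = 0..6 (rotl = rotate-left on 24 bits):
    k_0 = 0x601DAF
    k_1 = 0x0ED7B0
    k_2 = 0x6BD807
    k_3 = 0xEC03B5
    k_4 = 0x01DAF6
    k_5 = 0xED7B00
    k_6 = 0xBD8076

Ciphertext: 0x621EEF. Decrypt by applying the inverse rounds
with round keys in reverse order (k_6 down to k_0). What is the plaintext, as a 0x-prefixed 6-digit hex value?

s_0 = ciphertext = 0x621EEF
s_1 = InvRound(s_0, k_6) = 0xEDA621
s_2 = InvRound(s_1, k_5) = 0x54EEDA
s_3 = InvRound(s_2, k_4) = 0x7A854E
s_4 = InvRound(s_3, k_3) = 0x4C87A8
s_5 = InvRound(s_4, k_2) = 0x9414C8
s_6 = InvRound(s_5, k_1) = 0x850941
s_7 = InvRound(s_6, k_0) = 0xAD8850

0xAD8850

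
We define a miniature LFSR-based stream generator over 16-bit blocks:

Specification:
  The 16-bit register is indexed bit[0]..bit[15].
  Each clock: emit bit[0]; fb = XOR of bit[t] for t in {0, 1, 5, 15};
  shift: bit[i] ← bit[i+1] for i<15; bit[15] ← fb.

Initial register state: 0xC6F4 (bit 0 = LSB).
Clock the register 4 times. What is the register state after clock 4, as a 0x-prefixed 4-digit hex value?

reg_0 = 0xC6F4
clock 1: out=0, reg = 0x637A
clock 2: out=0, reg = 0x31BD
clock 3: out=1, reg = 0x18DE
clock 4: out=0, reg = 0x8C6F

0x8C6F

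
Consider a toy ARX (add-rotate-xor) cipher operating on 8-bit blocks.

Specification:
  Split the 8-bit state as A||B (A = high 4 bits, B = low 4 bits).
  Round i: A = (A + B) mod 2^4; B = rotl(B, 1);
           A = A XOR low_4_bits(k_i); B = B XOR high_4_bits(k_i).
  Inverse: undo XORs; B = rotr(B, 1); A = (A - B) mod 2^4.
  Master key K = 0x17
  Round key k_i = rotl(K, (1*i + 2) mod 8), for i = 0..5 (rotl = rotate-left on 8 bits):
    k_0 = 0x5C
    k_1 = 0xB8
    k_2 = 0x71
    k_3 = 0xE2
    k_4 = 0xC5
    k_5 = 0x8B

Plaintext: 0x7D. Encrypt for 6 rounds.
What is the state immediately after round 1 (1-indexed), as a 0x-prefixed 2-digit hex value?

s_0 = plaintext = 0x7D
s_1 = Round(s_0, k_0) = 0x8E
s_2 = Round(s_1, k_1) = 0xE6
s_3 = Round(s_2, k_2) = 0x5B
s_4 = Round(s_3, k_3) = 0x29
s_5 = Round(s_4, k_4) = 0xEF
s_6 = Round(s_5, k_5) = 0x67

0x8E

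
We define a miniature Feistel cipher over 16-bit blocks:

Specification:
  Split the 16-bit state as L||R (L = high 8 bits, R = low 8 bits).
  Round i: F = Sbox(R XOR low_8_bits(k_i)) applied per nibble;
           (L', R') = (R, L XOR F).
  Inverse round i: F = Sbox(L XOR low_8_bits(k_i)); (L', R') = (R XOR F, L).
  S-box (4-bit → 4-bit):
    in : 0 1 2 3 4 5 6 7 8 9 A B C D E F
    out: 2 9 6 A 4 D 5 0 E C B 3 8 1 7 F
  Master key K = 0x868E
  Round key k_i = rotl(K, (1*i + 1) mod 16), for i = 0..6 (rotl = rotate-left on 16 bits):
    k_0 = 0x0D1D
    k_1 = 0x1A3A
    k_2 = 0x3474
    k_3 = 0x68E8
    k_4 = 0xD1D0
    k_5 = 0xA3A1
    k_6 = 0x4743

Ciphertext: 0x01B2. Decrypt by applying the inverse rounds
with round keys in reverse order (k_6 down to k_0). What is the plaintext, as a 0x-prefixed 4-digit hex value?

0x82FF

s_0 = ciphertext = 0x01B2
s_1 = InvRound(s_0, k_6) = 0xF401
s_2 = InvRound(s_1, k_5) = 0xDCF4
s_3 = InvRound(s_2, k_4) = 0xDCDC
s_4 = InvRound(s_3, k_3) = 0x78DC
s_5 = InvRound(s_4, k_2) = 0xF478
s_6 = InvRound(s_5, k_1) = 0xFFF4
s_7 = InvRound(s_6, k_0) = 0x82FF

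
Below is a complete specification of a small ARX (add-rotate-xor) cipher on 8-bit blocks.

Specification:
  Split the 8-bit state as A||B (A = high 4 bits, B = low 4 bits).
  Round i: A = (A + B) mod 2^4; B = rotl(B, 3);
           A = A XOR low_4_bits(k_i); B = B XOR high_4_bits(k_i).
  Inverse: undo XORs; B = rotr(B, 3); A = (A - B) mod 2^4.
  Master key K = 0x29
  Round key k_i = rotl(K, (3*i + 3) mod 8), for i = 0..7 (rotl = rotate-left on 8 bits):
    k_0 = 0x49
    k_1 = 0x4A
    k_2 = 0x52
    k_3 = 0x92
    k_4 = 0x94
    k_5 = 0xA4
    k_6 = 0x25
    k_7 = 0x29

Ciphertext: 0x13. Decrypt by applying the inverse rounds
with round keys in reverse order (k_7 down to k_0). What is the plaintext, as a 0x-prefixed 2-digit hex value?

0x23

s_0 = ciphertext = 0x13
s_1 = InvRound(s_0, k_7) = 0x62
s_2 = InvRound(s_1, k_6) = 0x30
s_3 = InvRound(s_2, k_5) = 0x25
s_4 = InvRound(s_3, k_4) = 0xD9
s_5 = InvRound(s_4, k_3) = 0xF0
s_6 = InvRound(s_5, k_2) = 0x3A
s_7 = InvRound(s_6, k_1) = 0xCD
s_8 = InvRound(s_7, k_0) = 0x23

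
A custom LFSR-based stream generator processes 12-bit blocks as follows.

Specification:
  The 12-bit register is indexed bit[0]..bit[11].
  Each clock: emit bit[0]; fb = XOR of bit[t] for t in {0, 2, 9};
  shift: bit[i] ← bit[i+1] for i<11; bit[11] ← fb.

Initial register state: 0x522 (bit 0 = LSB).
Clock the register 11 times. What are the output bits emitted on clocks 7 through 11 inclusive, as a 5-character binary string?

reg_0 = 0x522
clock 1: out=0, reg = 0x291
clock 2: out=1, reg = 0x148
clock 3: out=0, reg = 0x0A4
clock 4: out=0, reg = 0x852
clock 5: out=0, reg = 0x429
clock 6: out=1, reg = 0xA14
clock 7: out=0, reg = 0x50A
clock 8: out=0, reg = 0x285
clock 9: out=1, reg = 0x942
clock 10: out=0, reg = 0x4A1
clock 11: out=1, reg = 0xA50

00101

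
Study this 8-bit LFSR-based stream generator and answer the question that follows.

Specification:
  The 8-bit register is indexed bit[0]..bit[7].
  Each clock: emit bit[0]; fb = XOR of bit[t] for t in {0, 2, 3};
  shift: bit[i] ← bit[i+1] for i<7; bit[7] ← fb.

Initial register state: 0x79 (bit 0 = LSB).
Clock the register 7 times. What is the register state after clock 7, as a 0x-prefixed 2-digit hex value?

reg_0 = 0x79
clock 1: out=1, reg = 0x3C
clock 2: out=0, reg = 0x1E
clock 3: out=0, reg = 0x0F
clock 4: out=1, reg = 0x87
clock 5: out=1, reg = 0x43
clock 6: out=1, reg = 0xA1
clock 7: out=1, reg = 0xD0

0xD0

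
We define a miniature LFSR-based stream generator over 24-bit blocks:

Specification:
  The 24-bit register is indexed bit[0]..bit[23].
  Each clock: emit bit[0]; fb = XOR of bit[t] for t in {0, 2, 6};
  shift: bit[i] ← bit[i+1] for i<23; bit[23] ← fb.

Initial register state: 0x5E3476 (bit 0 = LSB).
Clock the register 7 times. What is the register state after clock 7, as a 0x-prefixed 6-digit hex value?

reg_0 = 0x5E3476
clock 1: out=0, reg = 0x2F1A3B
clock 2: out=1, reg = 0x978D1D
clock 3: out=1, reg = 0x4BC68E
clock 4: out=0, reg = 0xA5E347
clock 5: out=1, reg = 0xD2F1A3
clock 6: out=1, reg = 0xE978D1
clock 7: out=1, reg = 0x74BC68

0x74BC68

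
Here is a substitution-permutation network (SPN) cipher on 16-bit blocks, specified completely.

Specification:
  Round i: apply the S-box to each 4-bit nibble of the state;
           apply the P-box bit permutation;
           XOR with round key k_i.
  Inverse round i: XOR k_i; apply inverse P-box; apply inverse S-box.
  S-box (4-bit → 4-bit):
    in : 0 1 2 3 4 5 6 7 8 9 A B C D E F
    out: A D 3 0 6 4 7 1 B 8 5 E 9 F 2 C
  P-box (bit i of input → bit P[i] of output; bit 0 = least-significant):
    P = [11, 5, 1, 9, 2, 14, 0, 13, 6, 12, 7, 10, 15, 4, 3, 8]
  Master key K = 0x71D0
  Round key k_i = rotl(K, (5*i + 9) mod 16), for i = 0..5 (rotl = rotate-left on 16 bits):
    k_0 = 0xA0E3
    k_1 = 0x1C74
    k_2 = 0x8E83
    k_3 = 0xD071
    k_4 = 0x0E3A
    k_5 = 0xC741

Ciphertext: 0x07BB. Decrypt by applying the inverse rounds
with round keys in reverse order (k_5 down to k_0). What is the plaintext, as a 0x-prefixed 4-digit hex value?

0xF127

s_0 = ciphertext = 0x07BB
s_1 = InvRound(s_0, k_5) = 0x6AE4
s_2 = InvRound(s_1, k_4) = 0x4185
s_3 = InvRound(s_2, k_3) = 0x867E
s_4 = InvRound(s_3, k_2) = 0x4AA2
s_5 = InvRound(s_4, k_1) = 0xED2F
s_6 = InvRound(s_5, k_0) = 0xF127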